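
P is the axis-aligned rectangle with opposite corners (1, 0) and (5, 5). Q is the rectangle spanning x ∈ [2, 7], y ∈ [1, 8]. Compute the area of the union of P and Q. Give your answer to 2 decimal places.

43.00

By inclusion–exclusion:
Individual areas: |P| = 20, |Q| = 35.
|P∩Q|: x∈[2,5], y∈[1,5] → 3·4 = 12.
|P ∪ Q| = 55 − 12 = 43.00.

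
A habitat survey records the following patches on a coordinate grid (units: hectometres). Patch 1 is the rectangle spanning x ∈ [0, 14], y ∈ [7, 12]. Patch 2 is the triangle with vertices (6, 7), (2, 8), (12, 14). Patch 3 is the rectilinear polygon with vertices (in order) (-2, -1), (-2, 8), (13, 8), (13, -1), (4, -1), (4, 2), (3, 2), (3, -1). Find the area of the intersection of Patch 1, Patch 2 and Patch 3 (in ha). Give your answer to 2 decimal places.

2.43

The intersection is the polygon with vertices (6,7), (2,8), (6.857,8).
By the shoelace formula its area is 2.43.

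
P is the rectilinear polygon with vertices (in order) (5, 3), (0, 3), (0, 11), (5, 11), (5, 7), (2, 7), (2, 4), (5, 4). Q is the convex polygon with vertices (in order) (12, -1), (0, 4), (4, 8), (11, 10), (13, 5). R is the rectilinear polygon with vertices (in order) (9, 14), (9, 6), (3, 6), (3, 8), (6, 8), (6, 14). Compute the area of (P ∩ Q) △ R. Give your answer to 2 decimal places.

|P ∩ Q| = 7.4429.
|(P ∩ Q) ∩ R| = 1.5.
|(P ∩ Q) △ R| = 7.4429 + 30 − 3 = 34.44.

34.44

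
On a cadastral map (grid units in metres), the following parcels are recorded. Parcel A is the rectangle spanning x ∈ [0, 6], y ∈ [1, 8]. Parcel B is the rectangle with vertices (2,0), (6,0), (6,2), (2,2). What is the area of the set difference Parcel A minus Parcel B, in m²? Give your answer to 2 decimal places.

|Parcel A∩Parcel B|: x∈[2,6], y∈[1,2] → 4·1 = 4.
|Parcel A| = 42.
|Parcel A ∖ Parcel B| = |Parcel A| − |Parcel A∩Parcel B| = 42 − 4 = 38.00.

38.00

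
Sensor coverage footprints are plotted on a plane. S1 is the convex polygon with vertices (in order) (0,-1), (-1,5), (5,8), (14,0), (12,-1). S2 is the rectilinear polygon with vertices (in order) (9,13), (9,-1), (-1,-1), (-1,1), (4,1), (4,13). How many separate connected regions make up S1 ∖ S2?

S1 ∖ S2 splits into 2 disjoint pieces (area 24.9167, area 15.1111).

2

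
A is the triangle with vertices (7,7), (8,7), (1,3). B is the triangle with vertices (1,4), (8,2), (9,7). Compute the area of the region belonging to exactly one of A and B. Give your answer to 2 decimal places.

18.95

|A| = 2, |B| = 18.5, |A∩B| = 0.7728.
|A △ B| = |A| + |B| − 2·|A∩B| = 2 + 18.5 − 1.5457 = 18.95.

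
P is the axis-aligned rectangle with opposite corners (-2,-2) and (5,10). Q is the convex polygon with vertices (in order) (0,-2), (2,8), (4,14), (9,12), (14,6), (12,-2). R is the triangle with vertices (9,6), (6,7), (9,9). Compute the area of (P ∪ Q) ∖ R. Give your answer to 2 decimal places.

|P ∪ Q| = 196.6667.
|(P ∪ Q) ∩ R| = 4.5.
|(P ∪ Q) ∖ R| = 196.6667 − 4.5 = 192.17.

192.17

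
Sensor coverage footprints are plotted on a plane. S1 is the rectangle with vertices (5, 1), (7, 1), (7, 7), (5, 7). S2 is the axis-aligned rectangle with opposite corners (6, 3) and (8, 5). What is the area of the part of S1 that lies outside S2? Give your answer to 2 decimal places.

|S1∩S2|: x∈[6,7], y∈[3,5] → 1·2 = 2.
|S1| = 12.
|S1 ∖ S2| = |S1| − |S1∩S2| = 12 − 2 = 10.00.

10.00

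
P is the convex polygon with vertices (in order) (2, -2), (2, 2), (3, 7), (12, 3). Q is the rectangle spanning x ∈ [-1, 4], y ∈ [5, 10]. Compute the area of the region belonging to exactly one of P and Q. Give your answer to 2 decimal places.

65.14

|P| = 44.5, |Q| = 25, |P∩Q| = 2.1778.
|P △ Q| = |P| + |Q| − 2·|P∩Q| = 44.5 + 25 − 4.3556 = 65.14.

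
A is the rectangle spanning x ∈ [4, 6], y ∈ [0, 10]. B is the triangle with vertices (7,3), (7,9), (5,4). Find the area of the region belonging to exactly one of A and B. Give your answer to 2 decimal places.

23.00

|A| = 20, |B| = 6, |A∩B| = 1.5.
|A △ B| = |A| + |B| − 2·|A∩B| = 20 + 6 − 3 = 23.00.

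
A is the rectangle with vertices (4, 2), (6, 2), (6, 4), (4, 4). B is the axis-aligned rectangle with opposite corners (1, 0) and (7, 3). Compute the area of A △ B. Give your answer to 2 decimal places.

18.00

|A∩B|: x∈[4,6], y∈[2,3] → 2·1 = 2.
|A △ B| = |A| + |B| − 2·|A∩B| = 4 + 18 − 4 = 18.00.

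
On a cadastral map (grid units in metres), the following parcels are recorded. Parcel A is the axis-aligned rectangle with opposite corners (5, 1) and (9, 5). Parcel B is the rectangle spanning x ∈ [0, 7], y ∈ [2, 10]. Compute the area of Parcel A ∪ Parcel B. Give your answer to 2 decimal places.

66.00

By inclusion–exclusion:
Individual areas: |Parcel A| = 16, |Parcel B| = 56.
|Parcel A∩Parcel B|: x∈[5,7], y∈[2,5] → 2·3 = 6.
|Parcel A ∪ Parcel B| = 72 − 6 = 66.00.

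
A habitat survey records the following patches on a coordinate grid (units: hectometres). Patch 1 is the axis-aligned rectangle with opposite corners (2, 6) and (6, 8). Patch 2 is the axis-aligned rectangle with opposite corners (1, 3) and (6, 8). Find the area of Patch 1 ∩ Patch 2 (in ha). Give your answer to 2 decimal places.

|Patch 1∩Patch 2|: x∈[2,6], y∈[6,8] → 4·2 = 8.

8.00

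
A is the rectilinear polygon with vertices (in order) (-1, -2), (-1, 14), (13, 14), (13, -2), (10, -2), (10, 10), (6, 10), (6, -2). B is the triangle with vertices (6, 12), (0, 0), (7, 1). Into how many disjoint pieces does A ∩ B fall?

A ∩ B is a single connected region.

1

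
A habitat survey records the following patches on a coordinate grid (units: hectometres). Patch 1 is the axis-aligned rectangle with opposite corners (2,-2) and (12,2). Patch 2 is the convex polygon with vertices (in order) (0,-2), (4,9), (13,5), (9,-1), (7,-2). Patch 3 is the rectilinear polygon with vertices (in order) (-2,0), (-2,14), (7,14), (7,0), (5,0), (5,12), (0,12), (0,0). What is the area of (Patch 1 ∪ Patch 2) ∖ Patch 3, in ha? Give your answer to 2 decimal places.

|Patch 1 ∪ Patch 2| = 96.
|(Patch 1 ∪ Patch 2) ∩ Patch 3| = 16.2222.
|(Patch 1 ∪ Patch 2) ∖ Patch 3| = 96 − 16.2222 = 79.78.

79.78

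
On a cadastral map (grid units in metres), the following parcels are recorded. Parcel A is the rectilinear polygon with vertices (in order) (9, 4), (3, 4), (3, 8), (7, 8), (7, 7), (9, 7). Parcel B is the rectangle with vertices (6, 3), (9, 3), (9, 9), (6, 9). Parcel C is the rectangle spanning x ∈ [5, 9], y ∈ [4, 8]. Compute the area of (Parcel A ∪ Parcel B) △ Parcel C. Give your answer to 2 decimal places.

|Parcel A ∪ Parcel B| = 30.
|(Parcel A ∪ Parcel B) ∩ Parcel C| = 16.
|(Parcel A ∪ Parcel B) △ Parcel C| = 30 + 16 − 32 = 14.00.

14.00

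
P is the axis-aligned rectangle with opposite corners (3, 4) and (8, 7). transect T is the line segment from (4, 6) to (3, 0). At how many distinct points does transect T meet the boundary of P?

1

The segment meets the boundary at (3.667,4).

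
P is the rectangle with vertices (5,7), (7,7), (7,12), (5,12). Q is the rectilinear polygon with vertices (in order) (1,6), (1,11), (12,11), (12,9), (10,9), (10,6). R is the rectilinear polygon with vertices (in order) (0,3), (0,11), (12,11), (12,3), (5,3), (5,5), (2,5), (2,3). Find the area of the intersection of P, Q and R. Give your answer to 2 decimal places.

8.00

The intersection is the polygon with vertices (5,7), (5,11), (7,11), (7,7).
By the shoelace formula its area is 8.00.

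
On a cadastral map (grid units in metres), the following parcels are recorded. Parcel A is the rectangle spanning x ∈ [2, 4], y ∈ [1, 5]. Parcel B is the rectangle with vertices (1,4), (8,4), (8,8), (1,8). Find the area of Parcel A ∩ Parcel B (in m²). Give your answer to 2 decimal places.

2.00

|Parcel A∩Parcel B|: x∈[2,4], y∈[4,5] → 2·1 = 2.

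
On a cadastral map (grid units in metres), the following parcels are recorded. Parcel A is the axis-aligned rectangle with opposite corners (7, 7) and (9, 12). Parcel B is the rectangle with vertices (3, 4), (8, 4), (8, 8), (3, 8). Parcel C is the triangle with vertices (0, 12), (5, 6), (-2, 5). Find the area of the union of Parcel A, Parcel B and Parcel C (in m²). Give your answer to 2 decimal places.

49.88

By inclusion–exclusion:
Individual areas: |Parcel A| = 10, |Parcel B| = 20, |Parcel C| = 23.5.
|Parcel A∩Parcel B|: x∈[7,8], y∈[7,8] → 1·1 = 1.
|Parcel A∩Parcel C| = 0.
|Parcel B∩Parcel C| = 2.619.
|Parcel A∩Parcel B∩Parcel C| = 0.
|Parcel A ∪ Parcel B ∪ Parcel C| = 53.5 − 3.619 + 0 = 49.88.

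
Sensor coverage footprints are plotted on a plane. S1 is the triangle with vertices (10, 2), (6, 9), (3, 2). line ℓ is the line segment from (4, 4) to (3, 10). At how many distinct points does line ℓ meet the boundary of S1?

The segment meets the boundary at (3.96,4.24).

1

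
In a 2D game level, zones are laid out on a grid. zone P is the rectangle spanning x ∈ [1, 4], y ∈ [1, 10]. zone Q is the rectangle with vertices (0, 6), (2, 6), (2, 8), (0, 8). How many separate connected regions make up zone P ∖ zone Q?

zone P ∖ zone Q is a single connected region.

1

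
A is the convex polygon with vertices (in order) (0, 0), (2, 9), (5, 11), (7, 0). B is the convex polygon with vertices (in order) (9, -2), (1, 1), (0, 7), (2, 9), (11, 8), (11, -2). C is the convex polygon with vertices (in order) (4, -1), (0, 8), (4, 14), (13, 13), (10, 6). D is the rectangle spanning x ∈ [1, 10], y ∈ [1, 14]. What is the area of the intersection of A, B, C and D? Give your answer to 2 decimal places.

32.35

The intersection is the polygon with vertices (6.625,2.062), (5.714,1), (3.111,1), (1.185,5.333), (2,9), (5.433,8.619).
By the shoelace formula its area is 32.35.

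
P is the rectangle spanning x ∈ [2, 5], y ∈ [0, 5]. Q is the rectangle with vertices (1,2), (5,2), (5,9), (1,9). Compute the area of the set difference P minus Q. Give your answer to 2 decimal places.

|P∩Q|: x∈[2,5], y∈[2,5] → 3·3 = 9.
|P| = 15.
|P ∖ Q| = |P| − |P∩Q| = 15 − 9 = 6.00.

6.00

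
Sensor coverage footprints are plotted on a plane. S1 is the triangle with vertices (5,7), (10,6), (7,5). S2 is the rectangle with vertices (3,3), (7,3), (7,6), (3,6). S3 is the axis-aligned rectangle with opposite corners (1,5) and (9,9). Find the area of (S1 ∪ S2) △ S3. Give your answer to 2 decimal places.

|S1 ∪ S2| = 15.5.
|(S1 ∪ S2) ∩ S3| = 7.2333.
|(S1 ∪ S2) △ S3| = 15.5 + 32 − 14.4667 = 33.03.

33.03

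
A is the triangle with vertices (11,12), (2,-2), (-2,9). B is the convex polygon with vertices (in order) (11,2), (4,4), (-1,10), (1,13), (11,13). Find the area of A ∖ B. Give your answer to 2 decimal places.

33.06

|A| = 77.5, |A∩B| = 44.4362.
|A ∖ B| = |A| − |A∩B| = 77.5 − 44.4362 = 33.06.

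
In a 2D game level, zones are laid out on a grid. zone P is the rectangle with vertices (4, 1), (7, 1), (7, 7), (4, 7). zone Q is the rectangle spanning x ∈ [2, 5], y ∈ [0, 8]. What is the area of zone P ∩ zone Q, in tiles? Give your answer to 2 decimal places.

6.00

|zone P∩zone Q|: x∈[4,5], y∈[1,7] → 1·6 = 6.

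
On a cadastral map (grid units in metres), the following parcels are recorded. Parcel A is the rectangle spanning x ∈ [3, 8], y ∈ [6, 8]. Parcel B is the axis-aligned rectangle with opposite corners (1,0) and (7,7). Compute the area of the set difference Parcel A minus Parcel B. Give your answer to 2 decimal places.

|Parcel A∩Parcel B|: x∈[3,7], y∈[6,7] → 4·1 = 4.
|Parcel A| = 10.
|Parcel A ∖ Parcel B| = |Parcel A| − |Parcel A∩Parcel B| = 10 − 4 = 6.00.

6.00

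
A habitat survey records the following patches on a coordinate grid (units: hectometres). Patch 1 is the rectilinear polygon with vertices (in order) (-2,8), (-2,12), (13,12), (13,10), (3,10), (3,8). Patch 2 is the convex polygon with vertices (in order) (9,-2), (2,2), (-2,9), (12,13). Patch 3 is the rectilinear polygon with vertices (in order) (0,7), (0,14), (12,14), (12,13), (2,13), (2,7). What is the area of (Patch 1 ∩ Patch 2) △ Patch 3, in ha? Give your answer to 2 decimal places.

37.74

|Patch 1 ∩ Patch 2| = 21.1643.
|(Patch 1 ∩ Patch 2) ∩ Patch 3| = 3.7143.
|(Patch 1 ∩ Patch 2) △ Patch 3| = 21.1643 + 24 − 7.4286 = 37.74.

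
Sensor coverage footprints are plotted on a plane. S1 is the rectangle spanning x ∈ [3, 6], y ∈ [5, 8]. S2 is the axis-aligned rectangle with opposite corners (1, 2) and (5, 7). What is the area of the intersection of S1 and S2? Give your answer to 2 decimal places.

4.00

|S1∩S2|: x∈[3,5], y∈[5,7] → 2·2 = 4.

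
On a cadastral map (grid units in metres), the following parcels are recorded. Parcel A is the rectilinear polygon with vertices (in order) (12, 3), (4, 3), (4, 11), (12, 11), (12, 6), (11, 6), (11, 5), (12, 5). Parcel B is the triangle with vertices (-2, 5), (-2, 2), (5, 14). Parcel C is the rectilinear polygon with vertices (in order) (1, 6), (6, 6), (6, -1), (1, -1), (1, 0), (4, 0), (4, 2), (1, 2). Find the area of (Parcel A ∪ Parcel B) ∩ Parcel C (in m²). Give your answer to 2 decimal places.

6.00

The region (Parcel A ∪ Parcel B) ∩ Parcel C is the polygon with vertices (4,6), (6,6), (6,3), (4,3).
By the shoelace formula its area is 6.00.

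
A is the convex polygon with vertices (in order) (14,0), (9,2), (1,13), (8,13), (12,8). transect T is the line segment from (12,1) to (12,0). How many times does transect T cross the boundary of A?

1

The segment meets the boundary at (12,0.8).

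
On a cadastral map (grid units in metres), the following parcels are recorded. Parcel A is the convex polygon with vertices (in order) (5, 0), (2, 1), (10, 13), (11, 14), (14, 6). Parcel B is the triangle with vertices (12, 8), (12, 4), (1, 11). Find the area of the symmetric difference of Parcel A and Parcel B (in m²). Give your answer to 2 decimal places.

|Parcel A| = 71, |Parcel B| = 22, |Parcel A∩Parcel B| = 15.4803.
|Parcel A △ Parcel B| = |Parcel A| + |Parcel B| − 2·|Parcel A∩Parcel B| = 71 + 22 − 30.9606 = 62.04.

62.04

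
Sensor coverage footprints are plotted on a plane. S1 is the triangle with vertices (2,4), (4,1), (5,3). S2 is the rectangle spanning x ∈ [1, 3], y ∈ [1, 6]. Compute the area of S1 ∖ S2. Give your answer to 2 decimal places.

2.92

|S1| = 3.5, |S1∩S2| = 0.5833.
|S1 ∖ S2| = |S1| − |S1∩S2| = 3.5 − 0.5833 = 2.92.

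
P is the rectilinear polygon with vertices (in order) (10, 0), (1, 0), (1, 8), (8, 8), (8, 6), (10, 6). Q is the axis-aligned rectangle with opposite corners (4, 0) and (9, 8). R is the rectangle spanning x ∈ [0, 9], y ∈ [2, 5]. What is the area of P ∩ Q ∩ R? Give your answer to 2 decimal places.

15.00

The intersection is the polygon with vertices (4,5), (9,5), (9,2), (4,2).
By the shoelace formula its area is 15.00.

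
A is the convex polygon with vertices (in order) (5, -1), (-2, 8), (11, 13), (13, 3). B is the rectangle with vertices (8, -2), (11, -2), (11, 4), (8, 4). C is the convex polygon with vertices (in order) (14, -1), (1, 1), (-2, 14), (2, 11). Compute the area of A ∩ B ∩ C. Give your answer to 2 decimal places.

The intersection is the polygon with vertices (8,4), (9,4), (11,2), (8,0.5).
By the shoelace formula its area is 6.25.

6.25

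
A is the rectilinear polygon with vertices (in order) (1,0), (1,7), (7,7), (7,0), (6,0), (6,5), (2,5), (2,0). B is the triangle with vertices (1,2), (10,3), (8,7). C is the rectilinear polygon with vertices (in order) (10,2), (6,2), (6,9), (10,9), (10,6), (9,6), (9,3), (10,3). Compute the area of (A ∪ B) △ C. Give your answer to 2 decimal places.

37.87

|A ∪ B| = 37.1524.
|(A ∪ B) ∩ C| = 12.1429.
|(A ∪ B) △ C| = 37.1524 + 25 − 24.2857 = 37.87.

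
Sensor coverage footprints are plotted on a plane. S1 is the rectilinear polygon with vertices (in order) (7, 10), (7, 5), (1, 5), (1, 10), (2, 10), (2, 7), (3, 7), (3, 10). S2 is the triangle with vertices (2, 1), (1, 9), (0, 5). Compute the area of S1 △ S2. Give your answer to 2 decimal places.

31.00

|S1| = 27, |S2| = 6, |S1∩S2| = 1.
|S1 △ S2| = |S1| + |S2| − 2·|S1∩S2| = 27 + 6 − 2 = 31.00.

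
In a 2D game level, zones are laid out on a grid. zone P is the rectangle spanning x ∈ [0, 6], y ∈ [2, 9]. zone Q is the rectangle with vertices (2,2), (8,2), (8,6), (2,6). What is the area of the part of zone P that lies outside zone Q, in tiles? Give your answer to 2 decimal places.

|zone P∩zone Q|: x∈[2,6], y∈[2,6] → 4·4 = 16.
|zone P| = 42.
|zone P ∖ zone Q| = |zone P| − |zone P∩zone Q| = 42 − 16 = 26.00.

26.00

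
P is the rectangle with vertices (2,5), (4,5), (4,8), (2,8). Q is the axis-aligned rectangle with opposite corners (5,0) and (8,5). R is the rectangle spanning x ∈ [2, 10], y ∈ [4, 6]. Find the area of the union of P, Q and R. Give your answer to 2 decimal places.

32.00

By inclusion–exclusion:
Individual areas: |P| = 6, |Q| = 15, |R| = 16.
|P∩Q| = 0 (no overlap).
|P∩R|: x∈[2,4], y∈[5,6] → 2·1 = 2.
|Q∩R|: x∈[5,8], y∈[4,5] → 3·1 = 3.
|P∩Q∩R| = 0.
|P ∪ Q ∪ R| = 37 − 5 + 0 = 32.00.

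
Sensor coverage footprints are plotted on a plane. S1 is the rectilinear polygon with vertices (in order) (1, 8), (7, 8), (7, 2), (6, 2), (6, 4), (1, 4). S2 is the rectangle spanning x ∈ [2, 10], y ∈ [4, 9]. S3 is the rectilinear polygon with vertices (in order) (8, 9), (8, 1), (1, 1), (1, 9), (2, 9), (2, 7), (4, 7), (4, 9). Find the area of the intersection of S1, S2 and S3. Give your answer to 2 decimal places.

18.00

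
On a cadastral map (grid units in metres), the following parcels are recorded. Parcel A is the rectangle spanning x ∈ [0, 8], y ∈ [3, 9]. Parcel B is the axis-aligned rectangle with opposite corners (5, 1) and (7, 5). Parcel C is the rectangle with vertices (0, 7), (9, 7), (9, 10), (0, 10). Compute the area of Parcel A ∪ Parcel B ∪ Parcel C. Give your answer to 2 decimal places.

63.00

By inclusion–exclusion:
Individual areas: |Parcel A| = 48, |Parcel B| = 8, |Parcel C| = 27.
|Parcel A∩Parcel B|: x∈[5,7], y∈[3,5] → 2·2 = 4.
|Parcel A∩Parcel C|: x∈[0,8], y∈[7,9] → 8·2 = 16.
|Parcel B∩Parcel C| = 0 (no overlap).
|Parcel A∩Parcel B∩Parcel C| = 0.
|Parcel A ∪ Parcel B ∪ Parcel C| = 83 − 20 + 0 = 63.00.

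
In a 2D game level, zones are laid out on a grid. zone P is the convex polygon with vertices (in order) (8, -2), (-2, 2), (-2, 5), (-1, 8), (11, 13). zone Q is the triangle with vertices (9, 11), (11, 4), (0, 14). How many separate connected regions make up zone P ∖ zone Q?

zone P ∖ zone Q splits into 2 disjoint pieces (area 92.3053, area 6.3094).

2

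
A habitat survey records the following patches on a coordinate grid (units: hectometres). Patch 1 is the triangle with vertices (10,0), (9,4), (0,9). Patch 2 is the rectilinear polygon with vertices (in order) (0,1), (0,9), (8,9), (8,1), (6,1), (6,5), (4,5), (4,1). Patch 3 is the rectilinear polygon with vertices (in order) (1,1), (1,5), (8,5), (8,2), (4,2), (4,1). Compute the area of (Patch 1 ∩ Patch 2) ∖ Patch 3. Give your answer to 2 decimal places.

|Patch 1 ∩ Patch 2| = 9.9333.
|(Patch 1 ∩ Patch 2) ∩ Patch 3| = 4.4.
|(Patch 1 ∩ Patch 2) ∖ Patch 3| = 9.9333 − 4.4 = 5.53.

5.53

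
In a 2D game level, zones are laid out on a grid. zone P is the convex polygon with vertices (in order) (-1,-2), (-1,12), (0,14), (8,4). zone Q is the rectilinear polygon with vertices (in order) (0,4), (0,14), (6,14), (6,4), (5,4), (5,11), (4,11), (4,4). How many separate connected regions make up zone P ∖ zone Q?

zone P ∖ zone Q is a single connected region.

1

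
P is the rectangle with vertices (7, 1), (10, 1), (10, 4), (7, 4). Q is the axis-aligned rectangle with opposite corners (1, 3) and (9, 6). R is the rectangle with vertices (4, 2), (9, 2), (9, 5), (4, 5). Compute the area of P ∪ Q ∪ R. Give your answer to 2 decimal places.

By inclusion–exclusion:
Individual areas: |P| = 9, |Q| = 24, |R| = 15.
|P∩Q|: x∈[7,9], y∈[3,4] → 2·1 = 2.
|P∩R|: x∈[7,9], y∈[2,4] → 2·2 = 4.
|Q∩R|: x∈[4,9], y∈[3,5] → 5·2 = 10.
|P∩Q∩R| = 2.
|P ∪ Q ∪ R| = 48 − 16 + 2 = 34.00.

34.00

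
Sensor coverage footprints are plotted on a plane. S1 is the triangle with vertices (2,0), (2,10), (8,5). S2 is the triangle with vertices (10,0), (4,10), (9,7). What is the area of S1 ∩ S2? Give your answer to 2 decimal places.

1.11

The intersection is the polygon with vertices (8,5), (7.333,4.444), (6,6.667).
By the shoelace formula its area is 1.11.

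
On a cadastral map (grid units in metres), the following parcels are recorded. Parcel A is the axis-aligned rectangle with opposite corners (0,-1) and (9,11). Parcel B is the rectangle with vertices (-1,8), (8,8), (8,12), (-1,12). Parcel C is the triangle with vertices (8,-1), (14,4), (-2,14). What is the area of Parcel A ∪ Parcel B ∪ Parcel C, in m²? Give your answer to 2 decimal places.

By inclusion–exclusion:
Individual areas: |Parcel A| = 108, |Parcel B| = 36, |Parcel C| = 70.
|Parcel A∩Parcel B|: x∈[0,8], y∈[8,11] → 8·3 = 24.
|Parcel A∩Parcel C| = 47.5708.
|Parcel B∩Parcel C| = 14.9333.
|Parcel A∩Parcel B∩Parcel C| = 12.6.
|Parcel A ∪ Parcel B ∪ Parcel C| = 214 − 86.5042 + 12.6 = 140.10.

140.10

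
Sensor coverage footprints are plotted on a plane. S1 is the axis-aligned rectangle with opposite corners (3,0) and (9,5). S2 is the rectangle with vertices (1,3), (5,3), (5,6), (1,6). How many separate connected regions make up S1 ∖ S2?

1

S1 ∖ S2 is a single connected region.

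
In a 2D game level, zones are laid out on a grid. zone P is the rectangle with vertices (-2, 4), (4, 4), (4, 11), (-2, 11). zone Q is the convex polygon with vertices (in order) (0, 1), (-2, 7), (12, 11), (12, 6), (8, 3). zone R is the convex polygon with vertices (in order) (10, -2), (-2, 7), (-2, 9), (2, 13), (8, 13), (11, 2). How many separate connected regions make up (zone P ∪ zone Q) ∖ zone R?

3

(zone P ∪ zone Q) ∖ zone R splits into 3 disjoint pieces (area 2, area 13.6431, area 16.125).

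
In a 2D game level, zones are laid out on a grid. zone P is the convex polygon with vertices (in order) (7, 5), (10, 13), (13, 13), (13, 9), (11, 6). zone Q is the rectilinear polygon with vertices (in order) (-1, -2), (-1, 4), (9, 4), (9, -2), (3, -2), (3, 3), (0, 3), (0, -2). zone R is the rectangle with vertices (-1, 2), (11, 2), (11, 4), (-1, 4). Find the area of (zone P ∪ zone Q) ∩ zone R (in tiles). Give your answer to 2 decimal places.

The region (zone P ∪ zone Q) ∩ zone R is the polygon with vertices (-1,4), (9,4), (9,2), (3,2), (3,3), (0,3), (0,2), (-1,2).
By the shoelace formula its area is 17.00.

17.00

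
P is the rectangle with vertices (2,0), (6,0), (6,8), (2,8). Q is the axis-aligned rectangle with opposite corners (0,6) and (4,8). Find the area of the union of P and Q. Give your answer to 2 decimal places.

36.00

By inclusion–exclusion:
Individual areas: |P| = 32, |Q| = 8.
|P∩Q|: x∈[2,4], y∈[6,8] → 2·2 = 4.
|P ∪ Q| = 40 − 4 = 36.00.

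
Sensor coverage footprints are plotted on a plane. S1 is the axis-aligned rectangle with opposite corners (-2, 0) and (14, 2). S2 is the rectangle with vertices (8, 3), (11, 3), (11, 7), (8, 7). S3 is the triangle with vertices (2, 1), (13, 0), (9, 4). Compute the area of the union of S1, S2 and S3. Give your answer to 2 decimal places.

By inclusion–exclusion:
Individual areas: |S1| = 32, |S2| = 12, |S3| = 20.
|S1∩S2| = 0 (no overlap).
|S1∩S3| = 13.3333.
|S2∩S3| = 1.2857.
|S1∩S2∩S3| = 0.
|S1 ∪ S2 ∪ S3| = 64 − 14.619 + 0 = 49.38.

49.38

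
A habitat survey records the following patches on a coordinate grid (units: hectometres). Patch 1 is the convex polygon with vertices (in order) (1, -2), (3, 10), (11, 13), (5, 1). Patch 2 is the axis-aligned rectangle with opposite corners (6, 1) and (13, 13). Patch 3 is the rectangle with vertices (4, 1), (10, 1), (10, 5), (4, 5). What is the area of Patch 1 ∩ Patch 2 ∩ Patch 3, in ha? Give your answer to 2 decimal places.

1.00

The intersection is the polygon with vertices (6,3), (6,5), (7,5).
By the shoelace formula its area is 1.00.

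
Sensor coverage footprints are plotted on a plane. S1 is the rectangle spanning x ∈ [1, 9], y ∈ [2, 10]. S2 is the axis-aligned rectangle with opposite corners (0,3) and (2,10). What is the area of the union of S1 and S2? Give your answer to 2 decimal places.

71.00

By inclusion–exclusion:
Individual areas: |S1| = 64, |S2| = 14.
|S1∩S2|: x∈[1,2], y∈[3,10] → 1·7 = 7.
|S1 ∪ S2| = 78 − 7 = 71.00.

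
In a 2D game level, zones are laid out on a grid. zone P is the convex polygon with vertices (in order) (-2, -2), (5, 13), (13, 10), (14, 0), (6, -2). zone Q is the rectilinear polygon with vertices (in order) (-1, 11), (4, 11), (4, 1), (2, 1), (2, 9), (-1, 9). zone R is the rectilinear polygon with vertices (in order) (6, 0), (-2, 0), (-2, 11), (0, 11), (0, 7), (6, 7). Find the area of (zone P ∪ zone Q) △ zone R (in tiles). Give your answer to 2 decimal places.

153.92

|zone P ∪ zone Q| = 170.0714.
|(zone P ∪ zone Q) ∩ zone R| = 40.0762.
|(zone P ∪ zone Q) △ zone R| = 170.0714 + 64 − 80.1524 = 153.92.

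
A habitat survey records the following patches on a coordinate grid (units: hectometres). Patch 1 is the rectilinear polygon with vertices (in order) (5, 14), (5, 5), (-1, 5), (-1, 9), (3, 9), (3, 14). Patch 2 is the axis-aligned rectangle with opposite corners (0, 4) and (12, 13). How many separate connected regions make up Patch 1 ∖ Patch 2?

Patch 1 ∖ Patch 2 splits into 2 disjoint pieces (area 2, area 4).

2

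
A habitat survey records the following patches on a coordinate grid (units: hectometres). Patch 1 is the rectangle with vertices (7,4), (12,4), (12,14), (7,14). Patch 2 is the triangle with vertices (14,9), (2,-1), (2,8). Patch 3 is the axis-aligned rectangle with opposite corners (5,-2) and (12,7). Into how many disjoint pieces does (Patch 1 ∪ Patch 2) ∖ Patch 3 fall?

1

(Patch 1 ∪ Patch 2) ∖ Patch 3 is a single connected region.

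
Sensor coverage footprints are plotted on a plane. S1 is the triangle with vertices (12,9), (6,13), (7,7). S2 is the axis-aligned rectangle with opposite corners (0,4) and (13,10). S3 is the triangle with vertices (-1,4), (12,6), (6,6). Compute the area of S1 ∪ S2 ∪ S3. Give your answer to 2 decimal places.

By inclusion–exclusion:
Individual areas: |S1| = 16, |S2| = 78, |S3| = 6.
|S1∩S2| = 10.
|S1∩S3| = 0.
|S2∩S3| = 5.9341.
|S1∩S2∩S3| = 0.
|S1 ∪ S2 ∪ S3| = 100 − 15.9341 + 0 = 84.07.

84.07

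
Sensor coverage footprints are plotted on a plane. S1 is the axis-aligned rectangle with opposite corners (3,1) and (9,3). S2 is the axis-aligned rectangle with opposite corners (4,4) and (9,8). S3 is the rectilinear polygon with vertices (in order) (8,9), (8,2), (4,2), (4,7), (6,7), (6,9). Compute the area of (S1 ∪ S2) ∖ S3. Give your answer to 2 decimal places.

14.00

|S1 ∪ S2| = 32.
|(S1 ∪ S2) ∩ S3| = 18.
|(S1 ∪ S2) ∖ S3| = 32 − 18 = 14.00.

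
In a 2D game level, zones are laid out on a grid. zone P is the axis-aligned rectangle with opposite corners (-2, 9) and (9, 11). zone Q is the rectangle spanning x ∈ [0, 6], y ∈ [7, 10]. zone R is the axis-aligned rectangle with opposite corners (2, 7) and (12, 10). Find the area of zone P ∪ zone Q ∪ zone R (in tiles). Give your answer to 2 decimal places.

49.00

By inclusion–exclusion:
Individual areas: |zone P| = 22, |zone Q| = 18, |zone R| = 30.
|zone P∩zone Q|: x∈[0,6], y∈[9,10] → 6·1 = 6.
|zone P∩zone R|: x∈[2,9], y∈[9,10] → 7·1 = 7.
|zone Q∩zone R|: x∈[2,6], y∈[7,10] → 4·3 = 12.
|zone P∩zone Q∩zone R| = 4.
|zone P ∪ zone Q ∪ zone R| = 70 − 25 + 4 = 49.00.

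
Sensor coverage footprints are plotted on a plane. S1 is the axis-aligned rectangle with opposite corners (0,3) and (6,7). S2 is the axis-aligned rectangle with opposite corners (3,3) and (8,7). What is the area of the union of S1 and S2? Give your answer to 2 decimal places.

By inclusion–exclusion:
Individual areas: |S1| = 24, |S2| = 20.
|S1∩S2|: x∈[3,6], y∈[3,7] → 3·4 = 12.
|S1 ∪ S2| = 44 − 12 = 32.00.

32.00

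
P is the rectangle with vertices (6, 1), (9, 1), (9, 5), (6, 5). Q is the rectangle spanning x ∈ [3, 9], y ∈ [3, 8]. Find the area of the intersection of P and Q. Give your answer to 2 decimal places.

6.00

|P∩Q|: x∈[6,9], y∈[3,5] → 3·2 = 6.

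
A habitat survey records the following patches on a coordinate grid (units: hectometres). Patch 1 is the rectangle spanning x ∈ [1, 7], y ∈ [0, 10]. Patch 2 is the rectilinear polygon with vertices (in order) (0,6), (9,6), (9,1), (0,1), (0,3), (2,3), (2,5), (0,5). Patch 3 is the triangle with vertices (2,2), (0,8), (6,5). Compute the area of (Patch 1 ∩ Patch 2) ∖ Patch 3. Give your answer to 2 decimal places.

|Patch 1 ∩ Patch 2| = 28.
|(Patch 1 ∩ Patch 2) ∩ Patch 3| = 10.1667.
|(Patch 1 ∩ Patch 2) ∖ Patch 3| = 28 − 10.1667 = 17.83.

17.83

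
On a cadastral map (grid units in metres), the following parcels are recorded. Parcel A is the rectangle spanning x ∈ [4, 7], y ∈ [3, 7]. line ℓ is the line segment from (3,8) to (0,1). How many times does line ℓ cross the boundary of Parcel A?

The segment lies entirely outside Parcel A and never meets its boundary.

0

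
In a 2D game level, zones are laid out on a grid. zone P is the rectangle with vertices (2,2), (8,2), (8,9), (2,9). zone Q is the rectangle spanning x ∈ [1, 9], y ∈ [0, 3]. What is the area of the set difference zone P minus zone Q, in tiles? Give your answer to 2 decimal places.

36.00

|zone P∩zone Q|: x∈[2,8], y∈[2,3] → 6·1 = 6.
|zone P| = 42.
|zone P ∖ zone Q| = |zone P| − |zone P∩zone Q| = 42 − 6 = 36.00.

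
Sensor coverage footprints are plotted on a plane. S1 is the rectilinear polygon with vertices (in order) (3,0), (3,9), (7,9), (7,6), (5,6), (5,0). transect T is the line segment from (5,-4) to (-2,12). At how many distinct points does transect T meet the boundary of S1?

2

The segment meets the boundary at (3,0.571), (3.25,0).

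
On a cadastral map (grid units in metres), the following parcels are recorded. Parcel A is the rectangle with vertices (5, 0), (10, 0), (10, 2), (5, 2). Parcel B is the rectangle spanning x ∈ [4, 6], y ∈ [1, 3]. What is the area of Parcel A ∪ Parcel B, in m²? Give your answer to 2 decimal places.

13.00

By inclusion–exclusion:
Individual areas: |Parcel A| = 10, |Parcel B| = 4.
|Parcel A∩Parcel B|: x∈[5,6], y∈[1,2] → 1·1 = 1.
|Parcel A ∪ Parcel B| = 14 − 1 = 13.00.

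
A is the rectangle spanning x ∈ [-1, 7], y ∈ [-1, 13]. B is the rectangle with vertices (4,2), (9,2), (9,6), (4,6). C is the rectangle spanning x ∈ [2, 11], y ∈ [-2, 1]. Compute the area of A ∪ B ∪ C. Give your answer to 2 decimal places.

By inclusion–exclusion:
Individual areas: |A| = 112, |B| = 20, |C| = 27.
|A∩B|: x∈[4,7], y∈[2,6] → 3·4 = 12.
|A∩C|: x∈[2,7], y∈[-1,1] → 5·2 = 10.
|B∩C| = 0 (no overlap).
|A∩B∩C| = 0.
|A ∪ B ∪ C| = 159 − 22 + 0 = 137.00.

137.00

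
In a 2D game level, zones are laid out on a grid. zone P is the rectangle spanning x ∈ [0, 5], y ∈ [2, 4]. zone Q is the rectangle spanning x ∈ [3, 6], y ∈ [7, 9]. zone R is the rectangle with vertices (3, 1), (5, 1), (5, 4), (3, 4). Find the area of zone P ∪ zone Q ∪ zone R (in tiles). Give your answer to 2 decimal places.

By inclusion–exclusion:
Individual areas: |zone P| = 10, |zone Q| = 6, |zone R| = 6.
|zone P∩zone Q| = 0 (no overlap).
|zone P∩zone R|: x∈[3,5], y∈[2,4] → 2·2 = 4.
|zone Q∩zone R| = 0 (no overlap).
|zone P∩zone Q∩zone R| = 0.
|zone P ∪ zone Q ∪ zone R| = 22 − 4 + 0 = 18.00.

18.00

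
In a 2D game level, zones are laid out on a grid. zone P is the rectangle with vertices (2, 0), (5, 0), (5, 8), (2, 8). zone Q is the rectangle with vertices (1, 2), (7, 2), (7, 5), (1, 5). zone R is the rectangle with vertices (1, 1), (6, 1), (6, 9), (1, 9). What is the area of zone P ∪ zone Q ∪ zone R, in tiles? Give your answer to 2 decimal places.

46.00

By inclusion–exclusion:
Individual areas: |zone P| = 24, |zone Q| = 18, |zone R| = 40.
|zone P∩zone Q|: x∈[2,5], y∈[2,5] → 3·3 = 9.
|zone P∩zone R|: x∈[2,5], y∈[1,8] → 3·7 = 21.
|zone Q∩zone R|: x∈[1,6], y∈[2,5] → 5·3 = 15.
|zone P∩zone Q∩zone R| = 9.
|zone P ∪ zone Q ∪ zone R| = 82 − 45 + 9 = 46.00.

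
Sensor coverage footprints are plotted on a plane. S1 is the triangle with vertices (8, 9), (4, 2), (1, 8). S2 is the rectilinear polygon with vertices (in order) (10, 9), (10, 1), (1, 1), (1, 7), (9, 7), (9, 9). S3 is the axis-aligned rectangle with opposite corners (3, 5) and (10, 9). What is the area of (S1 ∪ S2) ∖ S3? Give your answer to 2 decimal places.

|S1 ∪ S2| = 65.1071.
|(S1 ∪ S2) ∩ S3| = 23.0714.
|(S1 ∪ S2) ∖ S3| = 65.1071 − 23.0714 = 42.04.

42.04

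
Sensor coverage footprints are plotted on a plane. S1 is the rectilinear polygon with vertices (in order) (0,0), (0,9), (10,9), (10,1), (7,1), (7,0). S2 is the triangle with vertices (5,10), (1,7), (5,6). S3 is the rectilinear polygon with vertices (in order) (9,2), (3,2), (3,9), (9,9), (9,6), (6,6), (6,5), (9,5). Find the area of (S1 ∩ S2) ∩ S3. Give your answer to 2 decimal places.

5.33

The region (S1 ∩ S2) ∩ S3 is the polygon with vertices (5,6), (3,6.5), (3,8.5), (3.667,9), (5,9).
By the shoelace formula its area is 5.33.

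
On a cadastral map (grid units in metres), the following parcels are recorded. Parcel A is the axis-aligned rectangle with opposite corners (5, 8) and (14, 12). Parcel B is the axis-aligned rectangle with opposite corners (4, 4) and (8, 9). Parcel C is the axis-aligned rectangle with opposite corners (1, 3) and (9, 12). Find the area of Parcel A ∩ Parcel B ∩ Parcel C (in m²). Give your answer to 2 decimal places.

The intersection is the polygon with vertices (5,9), (8,9), (8,8), (5,8).
By the shoelace formula its area is 3.00.

3.00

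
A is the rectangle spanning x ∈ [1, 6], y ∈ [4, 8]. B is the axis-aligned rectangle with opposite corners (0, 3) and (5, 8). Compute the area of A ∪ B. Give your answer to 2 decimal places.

29.00

By inclusion–exclusion:
Individual areas: |A| = 20, |B| = 25.
|A∩B|: x∈[1,5], y∈[4,8] → 4·4 = 16.
|A ∪ B| = 45 − 16 = 29.00.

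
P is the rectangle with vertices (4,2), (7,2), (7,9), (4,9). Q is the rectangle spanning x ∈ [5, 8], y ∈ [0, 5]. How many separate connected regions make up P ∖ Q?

1

P ∖ Q is a single connected region.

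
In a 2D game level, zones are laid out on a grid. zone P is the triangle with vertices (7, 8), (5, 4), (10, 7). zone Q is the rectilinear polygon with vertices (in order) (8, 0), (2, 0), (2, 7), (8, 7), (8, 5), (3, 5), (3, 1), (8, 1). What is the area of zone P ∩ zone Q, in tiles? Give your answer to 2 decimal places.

3.47

The intersection is the polygon with vertices (6.5,7), (8,7), (8,5.8), (6.667,5), (5.5,5).
By the shoelace formula its area is 3.47.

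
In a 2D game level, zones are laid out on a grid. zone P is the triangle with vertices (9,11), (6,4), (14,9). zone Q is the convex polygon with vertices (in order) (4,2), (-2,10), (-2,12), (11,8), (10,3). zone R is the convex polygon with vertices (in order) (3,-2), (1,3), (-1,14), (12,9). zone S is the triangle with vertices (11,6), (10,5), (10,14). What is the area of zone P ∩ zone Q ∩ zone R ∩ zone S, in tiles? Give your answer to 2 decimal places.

The intersection is the polygon with vertices (10.74,8.08), (10.807,7.542), (10,6.556), (10,8.308).
By the shoelace formula its area is 0.90.

0.90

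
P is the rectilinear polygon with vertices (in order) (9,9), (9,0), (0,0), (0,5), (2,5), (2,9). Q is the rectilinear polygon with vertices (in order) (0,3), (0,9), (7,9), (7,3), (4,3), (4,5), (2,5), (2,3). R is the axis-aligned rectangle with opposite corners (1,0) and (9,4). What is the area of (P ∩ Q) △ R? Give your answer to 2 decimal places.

|P ∩ Q| = 30.
|(P ∩ Q) ∩ R| = 4.
|(P ∩ Q) △ R| = 30 + 32 − 8 = 54.00.

54.00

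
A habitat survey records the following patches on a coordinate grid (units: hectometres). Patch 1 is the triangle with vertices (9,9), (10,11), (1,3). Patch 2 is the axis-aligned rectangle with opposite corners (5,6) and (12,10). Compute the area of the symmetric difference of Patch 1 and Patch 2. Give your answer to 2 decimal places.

25.85

|Patch 1| = 5, |Patch 2| = 28, |Patch 1∩Patch 2| = 3.5764.
|Patch 1 △ Patch 2| = |Patch 1| + |Patch 2| − 2·|Patch 1∩Patch 2| = 5 + 28 − 7.1528 = 25.85.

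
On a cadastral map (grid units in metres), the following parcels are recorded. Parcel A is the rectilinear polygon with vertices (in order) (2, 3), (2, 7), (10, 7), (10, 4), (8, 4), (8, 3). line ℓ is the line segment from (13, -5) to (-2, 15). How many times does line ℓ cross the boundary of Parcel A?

The segment meets the boundary at (4,7), (7,3).

2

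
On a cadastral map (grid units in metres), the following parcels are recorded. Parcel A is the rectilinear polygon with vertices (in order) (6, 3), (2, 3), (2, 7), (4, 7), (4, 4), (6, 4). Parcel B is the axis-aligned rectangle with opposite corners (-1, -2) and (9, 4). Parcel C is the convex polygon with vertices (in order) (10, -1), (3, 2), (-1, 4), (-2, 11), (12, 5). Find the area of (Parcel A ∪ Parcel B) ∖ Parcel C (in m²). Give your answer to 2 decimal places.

36.29

|Parcel A ∪ Parcel B| = 66.
|(Parcel A ∪ Parcel B) ∩ Parcel C| = 29.7143.
|(Parcel A ∪ Parcel B) ∖ Parcel C| = 66 − 29.7143 = 36.29.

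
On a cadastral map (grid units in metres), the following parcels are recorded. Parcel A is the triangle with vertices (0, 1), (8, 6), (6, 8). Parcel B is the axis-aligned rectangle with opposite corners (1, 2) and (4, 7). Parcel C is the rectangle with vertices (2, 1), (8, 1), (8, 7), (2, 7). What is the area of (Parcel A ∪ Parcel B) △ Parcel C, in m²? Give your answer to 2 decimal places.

24.57

|Parcel A ∪ Parcel B| = 24.05.
|(Parcel A ∪ Parcel B) ∩ Parcel C| = 17.7381.
|(Parcel A ∪ Parcel B) △ Parcel C| = 24.05 + 36 − 35.4762 = 24.57.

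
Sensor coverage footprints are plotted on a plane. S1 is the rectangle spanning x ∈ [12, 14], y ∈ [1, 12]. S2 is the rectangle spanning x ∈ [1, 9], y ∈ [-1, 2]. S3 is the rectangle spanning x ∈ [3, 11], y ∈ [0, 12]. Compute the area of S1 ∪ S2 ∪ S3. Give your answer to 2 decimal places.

By inclusion–exclusion:
Individual areas: |S1| = 22, |S2| = 24, |S3| = 96.
|S1∩S2| = 0 (no overlap).
|S1∩S3| = 0 (no overlap).
|S2∩S3|: x∈[3,9], y∈[0,2] → 6·2 = 12.
|S1∩S2∩S3| = 0.
|S1 ∪ S2 ∪ S3| = 142 − 12 + 0 = 130.00.

130.00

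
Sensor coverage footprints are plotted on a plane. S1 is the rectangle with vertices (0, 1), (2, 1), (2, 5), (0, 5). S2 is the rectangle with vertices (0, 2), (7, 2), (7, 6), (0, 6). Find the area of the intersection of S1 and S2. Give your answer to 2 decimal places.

6.00

|S1∩S2|: x∈[0,2], y∈[2,5] → 2·3 = 6.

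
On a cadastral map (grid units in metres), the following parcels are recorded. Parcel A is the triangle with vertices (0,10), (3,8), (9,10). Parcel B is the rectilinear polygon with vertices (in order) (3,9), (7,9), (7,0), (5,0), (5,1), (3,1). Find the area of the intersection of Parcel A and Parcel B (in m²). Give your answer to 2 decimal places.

The intersection is the polygon with vertices (3,8), (3,9), (6,9).
By the shoelace formula its area is 1.50.

1.50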